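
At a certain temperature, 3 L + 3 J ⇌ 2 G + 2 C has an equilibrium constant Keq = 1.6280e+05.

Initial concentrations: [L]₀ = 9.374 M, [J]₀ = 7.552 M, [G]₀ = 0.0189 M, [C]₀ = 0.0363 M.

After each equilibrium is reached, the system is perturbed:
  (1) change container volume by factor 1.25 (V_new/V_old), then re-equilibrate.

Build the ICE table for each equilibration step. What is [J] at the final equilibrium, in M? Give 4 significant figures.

Q₀ = 1.3267e-12 vs Keq = 1.6280e+05 ⇒ Q<K, forward
Step 1:
                    L           J           G           C
  I             9.374       7.552      0.0189      0.0363
  C             -7.47       -7.47        4.98        4.98
  E             1.904     0.08238       4.999       5.016
  solve Keq expr → x = 2.49; check Q = 1.6280e+05
Then change container volume by factor 1.25 (V_new/V_old).
Step 2:
                    L           J           G           C
  I             1.524     0.06591       3.999       4.013
  C           0.00991     0.00991   -0.006607   -0.006607
  E             1.533     0.07582       3.992       4.006
  solve Keq expr → x = -0.003303; check Q = 1.6280e+05

[J]_eq = 0.07582 M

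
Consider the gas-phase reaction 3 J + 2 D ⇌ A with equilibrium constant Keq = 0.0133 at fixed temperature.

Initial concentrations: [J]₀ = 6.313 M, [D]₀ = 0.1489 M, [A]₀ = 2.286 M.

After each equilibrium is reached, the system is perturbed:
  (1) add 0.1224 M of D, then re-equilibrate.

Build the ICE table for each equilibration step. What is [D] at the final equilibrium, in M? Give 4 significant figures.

[D]_eq = 0.6849 M

Q₀ = 0.4098 vs Keq = 0.0133 ⇒ Q>K, reverse
Step 1:
                    J           D           A
  Initial       6.313      0.1489       2.286
  Change       0.7619      0.5079      -0.254
  Equil         7.075      0.6568       2.032
  solve Keq expr → x = -0.254; check Q = 0.0133
Then add 0.1224 M of D.
Step 2:
                    J           D           A
  Initial       7.075      0.7792       2.032
  Change      -0.1416    -0.09437     0.04718
  Equil         6.933      0.6849       2.079
  solve Keq expr → x = 0.04718; check Q = 0.0133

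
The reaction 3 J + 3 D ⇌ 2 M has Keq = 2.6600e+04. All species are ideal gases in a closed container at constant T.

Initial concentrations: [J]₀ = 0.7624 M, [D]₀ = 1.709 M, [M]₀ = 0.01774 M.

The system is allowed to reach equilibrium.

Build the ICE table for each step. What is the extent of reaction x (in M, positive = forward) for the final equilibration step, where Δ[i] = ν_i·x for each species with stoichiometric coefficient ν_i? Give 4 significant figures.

x = 0.2468 M

Q₀ = 1.4228e-04 vs Keq = 2.6600e+04 ⇒ Q<K, forward
Step 1:
                    J           D           M
  I            0.7624       1.709     0.01774
  C           -0.7403     -0.7403      0.4935
  E           0.02211      0.9687      0.5113
  solve Keq expr → x = 0.2468; check Q = 2.6600e+04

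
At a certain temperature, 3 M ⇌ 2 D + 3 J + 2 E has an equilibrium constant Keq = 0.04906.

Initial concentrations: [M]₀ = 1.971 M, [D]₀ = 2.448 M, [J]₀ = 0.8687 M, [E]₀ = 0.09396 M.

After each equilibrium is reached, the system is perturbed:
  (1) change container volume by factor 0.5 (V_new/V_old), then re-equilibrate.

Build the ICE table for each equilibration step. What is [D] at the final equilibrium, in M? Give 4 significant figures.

Q₀ = 0.00453 vs Keq = 0.04906 ⇒ Q<K, forward
Step 1:
                  M         D         J         E
  init        1.971     2.448    0.8687   0.09396
  Δ         -0.1616    0.1077    0.1616    0.1077
  eq          1.809     2.556      1.03    0.2017
  solve Keq expr → x = 0.05387; check Q = 0.04906
Then change container volume by factor 0.5 (V_new/V_old).
Step 2:
                  M         D         J         E
  init        3.619     5.111     2.061    0.4034
  Δ          0.3608   -0.2405   -0.3608   -0.2405
  eq           3.98     4.871       1.7    0.1629
  solve Keq expr → x = -0.1203; check Q = 0.04906

[D]_eq = 4.871 M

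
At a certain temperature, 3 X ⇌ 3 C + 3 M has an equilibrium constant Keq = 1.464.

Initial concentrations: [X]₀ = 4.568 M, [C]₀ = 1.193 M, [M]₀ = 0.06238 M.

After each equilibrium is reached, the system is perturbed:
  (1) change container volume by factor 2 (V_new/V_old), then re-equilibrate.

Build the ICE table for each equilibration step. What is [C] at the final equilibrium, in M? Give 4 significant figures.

[C]_eq = 1.546 M

Q₀ = 4.3239e-06 vs Keq = 1.464 ⇒ Q<K, forward
Step 1:
                   X          C          M
  init         4.568      1.193    0.06238
  Δ           -1.362      1.362      1.362
  eq           3.206      2.555      1.425
  solve Keq expr → x = 0.4541; check Q = 1.464
Then change container volume by factor 2 (V_new/V_old).
Step 2:
                   X          C          M
  init         1.603      1.278     0.7123
  Δ          -0.2682     0.2682     0.2682
  eq           1.335      1.546     0.9805
  solve Keq expr → x = 0.08939; check Q = 1.464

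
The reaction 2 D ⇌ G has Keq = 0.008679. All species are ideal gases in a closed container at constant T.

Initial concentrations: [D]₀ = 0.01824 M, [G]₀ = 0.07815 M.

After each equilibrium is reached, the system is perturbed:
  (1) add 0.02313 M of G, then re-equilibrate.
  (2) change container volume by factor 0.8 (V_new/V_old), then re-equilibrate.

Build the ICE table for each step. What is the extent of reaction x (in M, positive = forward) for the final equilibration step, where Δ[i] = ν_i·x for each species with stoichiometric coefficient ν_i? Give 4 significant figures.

Q₀ = 234.9 vs Keq = 0.008679 ⇒ Q>K, reverse
Step 1:
                   D          G
  init       0.01824    0.07815
  Δ           0.1558   -0.07789
  eq           0.174 2.6281e-04
  solve Keq expr → x = -0.07789; check Q = 0.008679
Then add 0.02313 M of G.
Step 2:
                   D          G
  init         0.174    0.02339
  Δ          0.04595   -0.02297
  eq            0.22 4.1991e-04
  solve Keq expr → x = -0.02297; check Q = 0.008679
Then change container volume by factor 0.8 (V_new/V_old).
Step 3:
                   D          G
  init         0.275 5.2489e-04
  Δ       -2.5996e-04 1.2998e-04
  eq          0.2747 6.5487e-04
  solve Keq expr → x = 1.2998e-04; check Q = 0.008679

x = 1.2998e-04 M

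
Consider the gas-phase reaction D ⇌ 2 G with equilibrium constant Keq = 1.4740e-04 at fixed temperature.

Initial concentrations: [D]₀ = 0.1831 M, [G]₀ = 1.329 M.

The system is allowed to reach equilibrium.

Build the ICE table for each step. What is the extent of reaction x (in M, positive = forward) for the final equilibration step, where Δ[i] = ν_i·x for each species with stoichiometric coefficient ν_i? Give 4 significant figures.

Q₀ = 9.646 vs Keq = 1.4740e-04 ⇒ Q>K, reverse
Step 1:
                   D          G
  I           0.1831      1.329
  C           0.6589     -1.318
  E            0.842    0.01114
  solve Keq expr → x = -0.6589; check Q = 1.4740e-04

x = -0.6589 M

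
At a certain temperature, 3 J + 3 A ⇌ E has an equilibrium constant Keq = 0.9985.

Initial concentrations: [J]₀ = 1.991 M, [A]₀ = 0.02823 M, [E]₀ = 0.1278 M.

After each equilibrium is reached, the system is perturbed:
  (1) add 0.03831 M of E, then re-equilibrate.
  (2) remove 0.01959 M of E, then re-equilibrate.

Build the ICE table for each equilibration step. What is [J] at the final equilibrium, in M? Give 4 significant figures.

Q₀ = 719.8 vs Keq = 0.9985 ⇒ Q>K, reverse
Step 1:
                    J           A           E
  I             1.991     0.02823      0.1278
  C            0.1654      0.1654    -0.05513
  E             2.156      0.1936     0.07267
  solve Keq expr → x = -0.05513; check Q = 0.9985
Then add 0.03831 M of E.
Step 2:
                    J           A           E
  I             2.156      0.1936       0.111
  C           0.02209     0.02209   -0.007365
  E             2.178      0.2157      0.1036
  solve Keq expr → x = -0.007365; check Q = 0.9985
Then remove 0.01959 M of E.
Step 3:
                    J           A           E
  I             2.178      0.2157     0.08403
  C          -0.01073    -0.01073    0.003577
  E             2.168       0.205      0.0876
  solve Keq expr → x = 0.003577; check Q = 0.9985

[J]_eq = 2.168 M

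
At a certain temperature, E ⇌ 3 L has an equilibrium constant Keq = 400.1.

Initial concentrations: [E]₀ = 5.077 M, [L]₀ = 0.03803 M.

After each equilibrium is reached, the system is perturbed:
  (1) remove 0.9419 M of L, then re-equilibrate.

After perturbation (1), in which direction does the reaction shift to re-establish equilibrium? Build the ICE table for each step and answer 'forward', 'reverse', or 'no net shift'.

Q₀ = 1.0834e-05 vs Keq = 400.1 ⇒ Q<K, forward
Step 1:
                   E          L
  Initial      5.077    0.03803
  Change       -3.08      9.241
  Equil        1.997      9.279
  solve Keq expr → x = 3.08; check Q = 400.1
Then remove 0.9419 M of L.
Step 2:
                   E          L
  Initial      1.997      8.337
  Change     -0.2045     0.6136
  Equil        1.792      8.951
  solve Keq expr → x = 0.2045; check Q = 400.1

Direction: forward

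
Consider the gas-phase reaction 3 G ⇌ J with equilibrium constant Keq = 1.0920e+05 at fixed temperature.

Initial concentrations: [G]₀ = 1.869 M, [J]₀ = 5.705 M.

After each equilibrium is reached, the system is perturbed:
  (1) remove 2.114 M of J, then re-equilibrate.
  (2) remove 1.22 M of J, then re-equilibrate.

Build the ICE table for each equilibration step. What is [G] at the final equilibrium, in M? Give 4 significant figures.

[G]_eq = 0.03012 M

Q₀ = 0.8738 vs Keq = 1.0920e+05 ⇒ Q<K, forward
Step 1:
                   G          J
  I            1.869      5.705
  C            -1.83     0.6101
  E          0.03867      6.315
  solve Keq expr → x = 0.6101; check Q = 1.0920e+05
Then remove 2.114 M of J.
Step 2:
                   G          J
  I          0.03867      4.201
  C        -0.004908   0.001636
  E          0.03376      4.203
  solve Keq expr → x = 0.001636; check Q = 1.0920e+05
Then remove 1.22 M of J.
Step 3:
                   G          J
  I          0.03376      2.983
  C        -0.003643   0.001214
  E          0.03012      2.984
  solve Keq expr → x = 0.001214; check Q = 1.0920e+05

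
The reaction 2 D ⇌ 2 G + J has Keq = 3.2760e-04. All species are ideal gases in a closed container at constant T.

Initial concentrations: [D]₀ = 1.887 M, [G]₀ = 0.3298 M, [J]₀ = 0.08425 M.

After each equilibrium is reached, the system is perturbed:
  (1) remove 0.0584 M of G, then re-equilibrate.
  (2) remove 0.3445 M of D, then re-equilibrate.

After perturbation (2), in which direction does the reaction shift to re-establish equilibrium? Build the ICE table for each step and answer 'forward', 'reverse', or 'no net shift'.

Direction: reverse

Q₀ = 0.002574 vs Keq = 3.2760e-04 ⇒ Q>K, reverse
Step 1:
                    D           G           J
  I             1.887      0.3298     0.08425
  C            0.1128     -0.1128    -0.05642
  E                 2       0.217     0.02783
  solve Keq expr → x = -0.05642; check Q = 3.2760e-04
Then remove 0.0584 M of G.
Step 2:
                    D           G           J
  I                 2      0.1586     0.02783
  C          -0.02249     0.02249     0.01124
  E             1.977      0.1811     0.03908
  solve Keq expr → x = 0.01124; check Q = 3.2760e-04
Then remove 0.3445 M of D.
Step 3:
                    D           G           J
  I             1.633      0.1811     0.03908
  C           0.01426    -0.01426   -0.007129
  E             1.647      0.1668     0.03195
  solve Keq expr → x = -0.007129; check Q = 3.2760e-04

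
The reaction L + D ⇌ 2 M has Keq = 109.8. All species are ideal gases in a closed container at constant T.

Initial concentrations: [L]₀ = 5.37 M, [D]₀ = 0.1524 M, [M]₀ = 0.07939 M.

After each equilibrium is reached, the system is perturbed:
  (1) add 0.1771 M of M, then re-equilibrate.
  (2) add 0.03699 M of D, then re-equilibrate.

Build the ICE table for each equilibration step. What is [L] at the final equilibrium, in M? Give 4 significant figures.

Q₀ = 0.007701 vs Keq = 109.8 ⇒ Q<K, forward
Step 1:
                  L         D         M
  Initial      5.37    0.1524   0.07939
  Change    -0.1521   -0.1521    0.3043
  Equil       5.218 2.5694e-04    0.3837
  solve Keq expr → x = 0.1521; check Q = 109.8
Then add 0.1771 M of M.
Step 2:
                  L         D         M
  Initial     5.218 2.5694e-04    0.5608
  Change  2.9078e-04 2.9078e-04 -5.8156e-04
  Equil       5.218 5.4772e-04    0.5602
  solve Keq expr → x = -2.9078e-04; check Q = 109.8
Then add 0.03699 M of D.
Step 3:
                  L         D         M
  Initial     5.218   0.03754    0.5602
  Change   -0.03683  -0.03683   0.07366
  Equil       5.181 7.0622e-04    0.6339
  solve Keq expr → x = 0.03683; check Q = 109.8

[L]_eq = 5.181 M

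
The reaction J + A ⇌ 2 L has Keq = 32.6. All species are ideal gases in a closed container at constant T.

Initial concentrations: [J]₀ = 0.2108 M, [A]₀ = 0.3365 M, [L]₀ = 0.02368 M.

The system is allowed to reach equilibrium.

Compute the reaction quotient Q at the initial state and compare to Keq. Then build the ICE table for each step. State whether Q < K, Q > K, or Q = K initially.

Q₀ = 0.007905; Q < K (proceeds forward)

Q₀ = 0.007905 vs Keq = 32.6 ⇒ Q<K, forward
Step 1:
                  J         A         L
  Initial    0.2108    0.3365   0.02368
  Change    -0.1813   -0.1813    0.3626
  Equil     0.02949    0.1552    0.3863
  solve Keq expr → x = 0.1813; check Q = 32.6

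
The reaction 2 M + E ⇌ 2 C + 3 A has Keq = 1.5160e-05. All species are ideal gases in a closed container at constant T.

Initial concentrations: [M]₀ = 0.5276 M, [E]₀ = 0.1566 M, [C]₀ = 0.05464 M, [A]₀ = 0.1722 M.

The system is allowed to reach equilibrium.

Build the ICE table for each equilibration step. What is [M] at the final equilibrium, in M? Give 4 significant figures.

Q₀ = 3.4972e-04 vs Keq = 1.5160e-05 ⇒ Q>K, reverse
Step 1:
                    M           E           C           A
  Initial      0.5276      0.1566     0.05464      0.1722
  Change      0.03335     0.01668    -0.03335    -0.05003
  Equil         0.561      0.1733     0.02129      0.1222
  solve Keq expr → x = -0.01668; check Q = 1.5160e-05

[M]_eq = 0.561 M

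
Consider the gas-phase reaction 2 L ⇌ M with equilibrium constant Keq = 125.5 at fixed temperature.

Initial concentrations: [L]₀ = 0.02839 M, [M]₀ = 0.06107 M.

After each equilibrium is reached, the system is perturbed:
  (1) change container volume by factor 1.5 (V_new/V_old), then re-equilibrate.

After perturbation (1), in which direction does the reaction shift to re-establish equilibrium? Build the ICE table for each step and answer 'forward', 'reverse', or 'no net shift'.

Q₀ = 75.77 vs Keq = 125.5 ⇒ Q<K, forward
Step 1:
                   L          M
  init       0.02839    0.06107
  Δ        -0.005812   0.002906
  eq         0.02258    0.06398
  solve Keq expr → x = 0.002906; check Q = 125.5
Then change container volume by factor 1.5 (V_new/V_old).
Step 2:
                   L          M
  init       0.01505    0.04265
  Δ          0.00305  -0.001525
  eq          0.0181    0.04113
  solve Keq expr → x = -0.001525; check Q = 125.5

Direction: reverse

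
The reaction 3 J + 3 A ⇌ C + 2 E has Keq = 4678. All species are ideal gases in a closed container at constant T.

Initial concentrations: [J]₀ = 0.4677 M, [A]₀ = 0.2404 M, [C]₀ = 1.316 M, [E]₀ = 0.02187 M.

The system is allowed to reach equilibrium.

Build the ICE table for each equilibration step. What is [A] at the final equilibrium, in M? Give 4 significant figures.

[A]_eq = 0.06215 M

Q₀ = 0.4428 vs Keq = 4678 ⇒ Q<K, forward
Step 1:
                   J          A          C          E
  I           0.4677     0.2404      1.316    0.02187
  C          -0.1783    -0.1783    0.05942     0.1188
  E           0.2894    0.06215      1.375     0.1407
  solve Keq expr → x = 0.05942; check Q = 4678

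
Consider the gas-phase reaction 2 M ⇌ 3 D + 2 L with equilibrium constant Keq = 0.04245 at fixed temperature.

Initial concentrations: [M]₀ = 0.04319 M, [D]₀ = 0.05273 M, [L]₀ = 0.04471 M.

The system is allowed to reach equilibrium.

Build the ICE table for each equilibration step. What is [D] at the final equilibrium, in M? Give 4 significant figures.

[D]_eq = 0.09998 M

Q₀ = 1.5711e-04 vs Keq = 0.04245 ⇒ Q<K, forward
Step 1:
                  M         D         L
  Initial   0.04319   0.05273   0.04471
  Change    -0.0315   0.04725    0.0315
  Equil     0.01169   0.09998   0.07621
  solve Keq expr → x = 0.01575; check Q = 0.04245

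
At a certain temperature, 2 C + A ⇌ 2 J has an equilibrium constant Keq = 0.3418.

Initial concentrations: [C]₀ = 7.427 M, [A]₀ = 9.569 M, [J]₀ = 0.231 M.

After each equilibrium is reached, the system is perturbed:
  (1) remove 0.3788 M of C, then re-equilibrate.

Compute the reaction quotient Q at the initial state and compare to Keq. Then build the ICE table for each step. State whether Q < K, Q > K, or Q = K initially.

Q₀ = 1.0110e-04; Q < K (proceeds forward)

Q₀ = 1.0110e-04 vs Keq = 0.3418 ⇒ Q<K, forward
Step 1:
                    C           A           J
  init          7.427       9.569       0.231
  Δ            -4.463      -2.231       4.463
  eq            2.964       7.338       4.694
  solve Keq expr → x = 2.231; check Q = 0.3418
Then remove 0.3788 M of C.
Step 2:
                    C           A           J
  init          2.585       7.338       4.694
  Δ            0.2194      0.1097     -0.2194
  eq            2.805       7.447       4.475
  solve Keq expr → x = -0.1097; check Q = 0.3418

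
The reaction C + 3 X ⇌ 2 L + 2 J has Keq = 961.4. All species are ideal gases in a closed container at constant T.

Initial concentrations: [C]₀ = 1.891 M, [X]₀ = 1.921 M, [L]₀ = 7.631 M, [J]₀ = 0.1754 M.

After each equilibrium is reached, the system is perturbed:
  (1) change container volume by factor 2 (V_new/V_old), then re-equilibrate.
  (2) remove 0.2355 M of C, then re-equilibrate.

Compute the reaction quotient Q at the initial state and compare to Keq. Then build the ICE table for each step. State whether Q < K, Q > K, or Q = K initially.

Q₀ = 0.1336 vs Keq = 961.4 ⇒ Q<K, forward
Step 1:
                    C           X           L           J
  init          1.891       1.921       7.631      0.1754
  Δ           -0.4988      -1.496      0.9976      0.9976
  eq            1.392      0.4246       8.629       1.173
  solve Keq expr → x = 0.4988; check Q = 961.4
Then change container volume by factor 2 (V_new/V_old).
Step 2:
                    C           X           L           J
  init         0.6961      0.2123       4.314      0.5865
  Δ                 0           0           0           0
  eq           0.6961      0.2123       4.314      0.5865
  solve Keq expr → x = 0; check Q = 961.4
Then remove 0.2355 M of C.
Step 3:
                    C           X           L           J
  init         0.4606      0.2123       4.314      0.5865
  Δ          0.008243     0.02473    -0.01649    -0.01649
  eq           0.4688       0.237       4.298        0.57
  solve Keq expr → x = -0.008243; check Q = 961.4

Q₀ = 0.1336; Q < K (proceeds forward)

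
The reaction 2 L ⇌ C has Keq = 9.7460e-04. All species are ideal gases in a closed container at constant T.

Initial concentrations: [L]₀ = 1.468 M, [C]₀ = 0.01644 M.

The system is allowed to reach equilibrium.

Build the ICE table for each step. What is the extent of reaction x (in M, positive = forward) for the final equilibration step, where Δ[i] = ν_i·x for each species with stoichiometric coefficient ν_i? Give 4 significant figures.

Q₀ = 0.007629 vs Keq = 9.7460e-04 ⇒ Q>K, reverse
Step 1:
                  L         C
  I           1.468   0.01644
  C         0.02851  -0.01426
  E           1.497  0.002183
  solve Keq expr → x = -0.01426; check Q = 9.7460e-04

x = -0.01426 M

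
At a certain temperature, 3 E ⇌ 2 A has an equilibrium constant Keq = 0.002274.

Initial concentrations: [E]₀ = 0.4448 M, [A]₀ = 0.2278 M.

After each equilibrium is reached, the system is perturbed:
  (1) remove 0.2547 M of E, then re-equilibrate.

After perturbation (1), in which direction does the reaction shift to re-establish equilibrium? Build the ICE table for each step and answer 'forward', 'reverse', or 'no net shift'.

Q₀ = 0.5897 vs Keq = 0.002274 ⇒ Q>K, reverse
Step 1:
                  E         A
  Initial    0.4448    0.2278
  Change     0.2961   -0.1974
  Equil      0.7409   0.03041
  solve Keq expr → x = -0.09869; check Q = 0.002274
Then remove 0.2547 M of E.
Step 2:
                  E         A
  Initial    0.4862   0.03041
  Change    0.01987  -0.01324
  Equil      0.5061   0.01717
  solve Keq expr → x = -0.006622; check Q = 0.002274

Direction: reverse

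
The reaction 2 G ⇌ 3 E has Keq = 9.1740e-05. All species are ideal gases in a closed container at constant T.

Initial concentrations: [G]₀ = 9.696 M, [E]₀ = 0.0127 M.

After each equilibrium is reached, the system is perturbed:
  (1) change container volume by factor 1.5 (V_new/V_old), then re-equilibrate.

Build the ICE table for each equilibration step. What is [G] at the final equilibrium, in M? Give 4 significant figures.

[G]_eq = 6.366 M

Q₀ = 2.1788e-08 vs Keq = 9.1740e-05 ⇒ Q<K, forward
Step 1:
                    G           E
  Initial       9.696      0.0127
  Change      -0.1271      0.1906
  Equil         9.569      0.2033
  solve Keq expr → x = 0.06353; check Q = 9.1740e-05
Then change container volume by factor 1.5 (V_new/V_old).
Step 2:
                    G           E
  Initial       6.379      0.1355
  Change     -0.01293      0.0194
  Equil         6.366      0.1549
  solve Keq expr → x = 0.006467; check Q = 9.1740e-05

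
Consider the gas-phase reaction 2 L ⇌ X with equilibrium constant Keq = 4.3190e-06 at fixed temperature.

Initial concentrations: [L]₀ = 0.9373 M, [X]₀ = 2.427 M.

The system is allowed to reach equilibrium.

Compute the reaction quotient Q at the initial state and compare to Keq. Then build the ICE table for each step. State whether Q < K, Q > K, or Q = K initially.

Q₀ = 2.763; Q > K (proceeds reverse)

Q₀ = 2.763 vs Keq = 4.3190e-06 ⇒ Q>K, reverse
Step 1:
                    L           X
  I            0.9373       2.427
  C             4.854      -2.427
  E             5.791  1.4484e-04
  solve Keq expr → x = -2.427; check Q = 4.3190e-06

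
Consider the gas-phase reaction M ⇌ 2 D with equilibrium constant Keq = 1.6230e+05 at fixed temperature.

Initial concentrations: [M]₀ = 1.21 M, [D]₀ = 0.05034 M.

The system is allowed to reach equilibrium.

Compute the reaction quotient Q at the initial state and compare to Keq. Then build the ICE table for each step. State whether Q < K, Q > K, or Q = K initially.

Q₀ = 0.002094 vs Keq = 1.6230e+05 ⇒ Q<K, forward
Step 1:
                  M         D
  I            1.21   0.05034
  C           -1.21      2.42
  E       3.7598e-05      2.47
  solve Keq expr → x = 1.21; check Q = 1.6230e+05

Q₀ = 0.002094; Q < K (proceeds forward)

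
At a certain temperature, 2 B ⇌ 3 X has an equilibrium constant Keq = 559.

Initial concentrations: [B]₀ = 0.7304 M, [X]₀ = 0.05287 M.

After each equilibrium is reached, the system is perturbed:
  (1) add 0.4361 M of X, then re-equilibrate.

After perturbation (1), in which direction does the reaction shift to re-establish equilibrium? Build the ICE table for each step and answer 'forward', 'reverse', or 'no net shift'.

Q₀ = 2.7702e-04 vs Keq = 559 ⇒ Q<K, forward
Step 1:
                  B         X
  init       0.7304   0.05287
  Δ         -0.6831     1.025
  eq        0.04731     1.078
  solve Keq expr → x = 0.3415; check Q = 559
Then add 0.4361 M of X.
Step 2:
                  B         X
  init      0.04731     1.514
  Δ         0.02818  -0.04227
  eq        0.07549     1.471
  solve Keq expr → x = -0.01409; check Q = 559

Direction: reverse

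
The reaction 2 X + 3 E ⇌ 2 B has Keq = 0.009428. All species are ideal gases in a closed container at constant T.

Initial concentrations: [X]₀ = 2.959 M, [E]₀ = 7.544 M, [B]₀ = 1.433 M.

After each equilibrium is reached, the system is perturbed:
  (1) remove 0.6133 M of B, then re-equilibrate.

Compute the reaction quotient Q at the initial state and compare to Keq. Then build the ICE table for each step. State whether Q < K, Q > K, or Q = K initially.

Q₀ = 5.4626e-04; Q < K (proceeds forward)

Q₀ = 5.4626e-04 vs Keq = 0.009428 ⇒ Q<K, forward
Step 1:
                  X         E         B
  I           2.959     7.544     1.433
  C          -1.115    -1.672     1.115
  E           1.844     5.872     2.548
  solve Keq expr → x = 0.5574; check Q = 0.009428
Then remove 0.6133 M of B.
Step 2:
                  X         E         B
  I           1.844     5.872     1.935
  C         -0.1889   -0.2833    0.1889
  E           1.655     5.588     2.123
  solve Keq expr → x = 0.09444; check Q = 0.009428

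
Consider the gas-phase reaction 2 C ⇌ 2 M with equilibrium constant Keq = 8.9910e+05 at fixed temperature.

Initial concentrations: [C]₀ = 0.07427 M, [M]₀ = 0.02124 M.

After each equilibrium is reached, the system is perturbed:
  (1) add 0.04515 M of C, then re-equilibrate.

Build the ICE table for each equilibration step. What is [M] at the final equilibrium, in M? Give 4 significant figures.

[M]_eq = 0.1405 M

Q₀ = 0.08179 vs Keq = 8.9910e+05 ⇒ Q<K, forward
Step 1:
                   C          M
  init       0.07427    0.02124
  Δ         -0.07417    0.07417
  eq      1.0062e-04    0.09541
  solve Keq expr → x = 0.03708; check Q = 8.9910e+05
Then add 0.04515 M of C.
Step 2:
                   C          M
  init       0.04525    0.09541
  Δ          -0.0451     0.0451
  eq      1.4819e-04     0.1405
  solve Keq expr → x = 0.02255; check Q = 8.9910e+05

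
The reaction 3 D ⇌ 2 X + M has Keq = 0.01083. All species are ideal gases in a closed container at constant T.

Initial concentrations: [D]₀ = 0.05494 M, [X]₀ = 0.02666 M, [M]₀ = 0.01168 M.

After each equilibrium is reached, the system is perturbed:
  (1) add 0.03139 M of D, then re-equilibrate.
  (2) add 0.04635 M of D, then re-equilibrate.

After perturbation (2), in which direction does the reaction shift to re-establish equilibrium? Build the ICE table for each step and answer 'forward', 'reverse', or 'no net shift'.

Q₀ = 0.05006 vs Keq = 0.01083 ⇒ Q>K, reverse
Step 1:
                  D         X         M
  Initial   0.05494   0.02666   0.01168
  Change    0.01076 -0.007176 -0.003588
  Equil      0.0657   0.01948  0.008092
  solve Keq expr → x = -0.003588; check Q = 0.01083
Then add 0.03139 M of D.
Step 2:
                  D         X         M
  Initial   0.09709   0.01948  0.008092
  Change  -0.009236  0.006158  0.003079
  Equil     0.08786   0.02564   0.01117
  solve Keq expr → x = 0.003079; check Q = 0.01083
Then add 0.04635 M of D.
Step 3:
                  D         X         M
  Initial    0.1342   0.02564   0.01117
  Change   -0.01365  0.009101   0.00455
  Equil      0.1206   0.03474   0.01572
  solve Keq expr → x = 0.00455; check Q = 0.01083

Direction: forward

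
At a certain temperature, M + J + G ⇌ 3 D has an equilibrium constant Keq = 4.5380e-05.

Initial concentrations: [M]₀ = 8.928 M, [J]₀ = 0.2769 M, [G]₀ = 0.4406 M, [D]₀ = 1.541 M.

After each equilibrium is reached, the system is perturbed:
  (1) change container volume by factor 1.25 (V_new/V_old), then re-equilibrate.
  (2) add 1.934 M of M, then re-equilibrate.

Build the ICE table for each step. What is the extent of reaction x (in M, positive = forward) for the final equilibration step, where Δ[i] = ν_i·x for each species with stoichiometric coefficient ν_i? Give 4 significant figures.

x = 0.001394 M

Q₀ = 3.36 vs Keq = 4.5380e-05 ⇒ Q>K, reverse
Step 1:
                   M          J          G          D
  Initial      8.928     0.2769     0.4406      1.541
  Change      0.4912     0.4912     0.4912     -1.474
  Equil        9.419     0.7681     0.9318    0.06738
  solve Keq expr → x = -0.4912; check Q = 4.5380e-05
Then change container volume by factor 1.25 (V_new/V_old).
Step 2:
                   M          J          G          D
  Initial      7.535     0.6145     0.7454    0.05391
  Change           0          0          0          0
  Equil        7.535     0.6145     0.7454    0.05391
  solve Keq expr → x = 0; check Q = 4.5380e-05
Then add 1.934 M of M.
Step 3:
                   M          J          G          D
  Initial      9.469     0.6145     0.7454    0.05391
  Change   -0.001394  -0.001394  -0.001394   0.004182
  Equil        9.468     0.6131     0.7441    0.05809
  solve Keq expr → x = 0.001394; check Q = 4.5380e-05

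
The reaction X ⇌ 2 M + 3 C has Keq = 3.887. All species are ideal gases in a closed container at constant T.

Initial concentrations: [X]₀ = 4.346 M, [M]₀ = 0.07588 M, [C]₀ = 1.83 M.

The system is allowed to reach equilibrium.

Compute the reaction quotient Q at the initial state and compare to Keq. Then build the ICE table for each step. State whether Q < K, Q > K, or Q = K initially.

Q₀ = 0.008119 vs Keq = 3.887 ⇒ Q<K, forward
Step 1:
                  X         M         C
  init        4.346   0.07588      1.83
  Δ         -0.3591    0.7182     1.077
  eq          3.987    0.7941     2.907
  solve Keq expr → x = 0.3591; check Q = 3.887

Q₀ = 0.008119; Q < K (proceeds forward)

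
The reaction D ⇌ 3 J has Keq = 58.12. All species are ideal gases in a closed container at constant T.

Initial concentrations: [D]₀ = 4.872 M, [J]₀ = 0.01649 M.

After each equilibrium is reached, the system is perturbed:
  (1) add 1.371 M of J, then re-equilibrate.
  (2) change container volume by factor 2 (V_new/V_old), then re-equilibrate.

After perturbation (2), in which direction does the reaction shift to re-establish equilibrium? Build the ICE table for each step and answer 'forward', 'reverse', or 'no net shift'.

Q₀ = 9.2035e-07 vs Keq = 58.12 ⇒ Q<K, forward
Step 1:
                  D         J
  init        4.872   0.01649
  Δ          -1.859     5.578
  eq          3.013     5.594
  solve Keq expr → x = 1.859; check Q = 58.12
Then add 1.371 M of J.
Step 2:
                  D         J
  init        3.013     6.965
  Δ          0.3814    -1.144
  eq          3.394     5.821
  solve Keq expr → x = -0.3814; check Q = 58.12
Then change container volume by factor 2 (V_new/V_old).
Step 3:
                  D         J
  init        1.697     2.911
  Δ         -0.4278     1.283
  eq          1.269     4.194
  solve Keq expr → x = 0.4278; check Q = 58.12

Direction: forward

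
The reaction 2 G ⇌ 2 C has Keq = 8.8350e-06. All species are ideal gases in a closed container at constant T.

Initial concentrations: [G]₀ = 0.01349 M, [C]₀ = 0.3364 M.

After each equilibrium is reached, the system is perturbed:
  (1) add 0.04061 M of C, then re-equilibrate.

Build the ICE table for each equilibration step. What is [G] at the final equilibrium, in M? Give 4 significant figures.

Q₀ = 621.9 vs Keq = 8.8350e-06 ⇒ Q>K, reverse
Step 1:
                  G         C
  I         0.01349    0.3364
  C          0.3354   -0.3354
  E          0.3489  0.001037
  solve Keq expr → x = -0.1677; check Q = 8.8350e-06
Then add 0.04061 M of C.
Step 2:
                  G         C
  I          0.3489   0.04165
  C         0.04049  -0.04049
  E          0.3893  0.001157
  solve Keq expr → x = -0.02024; check Q = 8.8350e-06

[G]_eq = 0.3893 M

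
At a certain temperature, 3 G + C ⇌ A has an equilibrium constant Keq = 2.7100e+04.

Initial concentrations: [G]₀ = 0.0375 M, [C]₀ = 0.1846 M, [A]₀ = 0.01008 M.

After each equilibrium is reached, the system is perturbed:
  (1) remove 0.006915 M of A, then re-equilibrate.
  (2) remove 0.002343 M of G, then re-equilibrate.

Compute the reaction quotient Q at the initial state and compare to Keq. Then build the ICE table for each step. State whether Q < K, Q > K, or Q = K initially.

Q₀ = 1035; Q < K (proceeds forward)

Q₀ = 1035 vs Keq = 2.7100e+04 ⇒ Q<K, forward
Step 1:
                    G           C           A
  init         0.0375      0.1846     0.01008
  Δ          -0.02213   -0.007375    0.007375
  eq          0.01537      0.1772     0.01746
  solve Keq expr → x = 0.007375; check Q = 2.7100e+04
Then remove 0.006915 M of A.
Step 2:
                    G           C           A
  init        0.01537      0.1772     0.01054
  Δ         -0.002083 -6.9430e-04  6.9430e-04
  eq          0.01329      0.1765     0.01123
  solve Keq expr → x = 6.9430e-04; check Q = 2.7100e+04
Then remove 0.002343 M of G.
Step 3:
                    G           C           A
  init        0.01095      0.1765     0.01123
  Δ          0.002051  6.8365e-04 -6.8365e-04
  eq            0.013      0.1772     0.01055
  solve Keq expr → x = -6.8365e-04; check Q = 2.7100e+04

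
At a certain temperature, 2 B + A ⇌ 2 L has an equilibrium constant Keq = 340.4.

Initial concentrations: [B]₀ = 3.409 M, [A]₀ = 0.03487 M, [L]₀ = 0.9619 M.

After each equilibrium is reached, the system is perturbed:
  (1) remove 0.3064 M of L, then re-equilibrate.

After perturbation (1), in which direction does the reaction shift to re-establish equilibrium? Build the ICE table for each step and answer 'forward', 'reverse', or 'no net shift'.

Direction: forward

Q₀ = 2.283 vs Keq = 340.4 ⇒ Q<K, forward
Step 1:
                  B         A         L
  I           3.409   0.03487    0.9619
  C        -0.06918  -0.03459   0.06918
  E            3.34 2.7999e-04     1.031
  solve Keq expr → x = 0.03459; check Q = 340.4
Then remove 0.3064 M of L.
Step 2:
                  B         A         L
  I            3.34 2.7999e-04    0.7247
  C       -2.8310e-04 -1.4155e-04 2.8310e-04
  E            3.34 1.3844e-04     0.725
  solve Keq expr → x = 1.4155e-04; check Q = 340.4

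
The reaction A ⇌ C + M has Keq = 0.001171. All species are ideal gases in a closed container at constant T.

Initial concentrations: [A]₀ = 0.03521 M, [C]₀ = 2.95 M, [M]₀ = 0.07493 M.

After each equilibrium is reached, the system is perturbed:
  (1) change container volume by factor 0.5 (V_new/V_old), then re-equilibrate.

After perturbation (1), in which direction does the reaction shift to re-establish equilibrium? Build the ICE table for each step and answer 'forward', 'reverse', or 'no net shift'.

Q₀ = 6.278 vs Keq = 0.001171 ⇒ Q>K, reverse
Step 1:
                  A         C         M
  init      0.03521      2.95   0.07493
  Δ         0.07489  -0.07489  -0.07489
  eq         0.1101     2.875 4.4840e-05
  solve Keq expr → x = -0.07489; check Q = 0.001171
Then change container volume by factor 0.5 (V_new/V_old).
Step 2:
                  A         C         M
  init       0.2202      5.75 8.9681e-05
  Δ       4.4831e-05 -4.4831e-05 -4.4831e-05
  eq         0.2202      5.75 4.4850e-05
  solve Keq expr → x = -4.4831e-05; check Q = 0.001171

Direction: reverse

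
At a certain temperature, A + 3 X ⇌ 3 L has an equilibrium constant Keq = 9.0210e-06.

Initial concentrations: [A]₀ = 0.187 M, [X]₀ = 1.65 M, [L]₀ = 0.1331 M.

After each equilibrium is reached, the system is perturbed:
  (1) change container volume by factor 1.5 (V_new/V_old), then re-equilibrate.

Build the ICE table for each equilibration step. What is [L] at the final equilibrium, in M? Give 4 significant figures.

[L]_eq = 0.013 M

Q₀ = 0.002807 vs Keq = 9.0210e-06 ⇒ Q>K, reverse
Step 1:
                   A          X          L
  I            0.187       1.65     0.1331
  C          0.03695     0.1108    -0.1108
  E           0.2239      1.761    0.02226
  solve Keq expr → x = -0.03695; check Q = 9.0210e-06
Then change container volume by factor 1.5 (V_new/V_old).
Step 2:
                   A          X          L
  I           0.1493      1.174    0.01484
  C       6.1267e-04   0.001838  -0.001838
  E           0.1499      1.176      0.013
  solve Keq expr → x = -6.1267e-04; check Q = 9.0210e-06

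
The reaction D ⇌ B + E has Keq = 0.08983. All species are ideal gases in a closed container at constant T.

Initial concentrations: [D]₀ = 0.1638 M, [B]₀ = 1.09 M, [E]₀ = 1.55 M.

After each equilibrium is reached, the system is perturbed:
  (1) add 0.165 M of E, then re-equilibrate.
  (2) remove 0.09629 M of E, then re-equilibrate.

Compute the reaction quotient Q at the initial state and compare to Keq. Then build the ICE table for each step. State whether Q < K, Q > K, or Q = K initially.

Q₀ = 10.31 vs Keq = 0.08983 ⇒ Q>K, reverse
Step 1:
                    D           B           E
  Initial      0.1638        1.09        1.55
  Change       0.9311     -0.9311     -0.9311
  Equil         1.095      0.1589      0.6189
  solve Keq expr → x = -0.9311; check Q = 0.08983
Then add 0.165 M of E.
Step 2:
                    D           B           E
  Initial       1.095      0.1589      0.7839
  Change      0.02605    -0.02605    -0.02605
  Equil         1.121      0.1329      0.7579
  solve Keq expr → x = -0.02605; check Q = 0.08983
Then remove 0.09629 M of E.
Step 3:
                    D           B           E
  Initial       1.121      0.1329      0.6616
  Change     -0.01424     0.01424     0.01424
  Equil         1.107      0.1471      0.6758
  solve Keq expr → x = 0.01424; check Q = 0.08983

Q₀ = 10.31; Q > K (proceeds reverse)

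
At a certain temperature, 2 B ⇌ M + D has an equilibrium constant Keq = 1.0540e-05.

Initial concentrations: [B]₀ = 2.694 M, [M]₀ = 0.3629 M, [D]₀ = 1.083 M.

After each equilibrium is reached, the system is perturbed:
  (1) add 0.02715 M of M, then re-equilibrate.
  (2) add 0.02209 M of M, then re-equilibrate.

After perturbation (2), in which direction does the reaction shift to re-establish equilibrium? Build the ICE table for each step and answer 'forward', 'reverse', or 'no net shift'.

Q₀ = 0.05415 vs Keq = 1.0540e-05 ⇒ Q>K, reverse
Step 1:
                  B         M         D
  init        2.694    0.3629     1.083
  Δ          0.7255   -0.3627   -0.3627
  eq          3.419 1.7110e-04    0.7203
  solve Keq expr → x = -0.3627; check Q = 1.0540e-05
Then add 0.02715 M of M.
Step 2:
                  B         M         D
  init        3.419   0.02732    0.7203
  Δ         0.05428  -0.02714  -0.02714
  eq          3.474 1.8349e-04    0.6931
  solve Keq expr → x = -0.02714; check Q = 1.0540e-05
Then add 0.02209 M of M.
Step 3:
                  B         M         D
  init        3.474   0.02227    0.6931
  Δ         0.04416  -0.02208  -0.02208
  eq          3.518 1.9438e-04    0.6711
  solve Keq expr → x = -0.02208; check Q = 1.0540e-05

Direction: reverse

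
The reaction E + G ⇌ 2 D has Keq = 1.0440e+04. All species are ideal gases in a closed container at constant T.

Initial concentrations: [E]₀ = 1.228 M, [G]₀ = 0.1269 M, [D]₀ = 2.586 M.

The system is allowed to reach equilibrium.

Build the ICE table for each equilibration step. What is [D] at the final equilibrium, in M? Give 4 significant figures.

[D]_eq = 2.838 M

Q₀ = 42.91 vs Keq = 1.0440e+04 ⇒ Q<K, forward
Step 1:
                   E          G          D
  I            1.228     0.1269      2.586
  C          -0.1262    -0.1262     0.2524
  E            1.102 7.0040e-04      2.838
  solve Keq expr → x = 0.1262; check Q = 1.0440e+04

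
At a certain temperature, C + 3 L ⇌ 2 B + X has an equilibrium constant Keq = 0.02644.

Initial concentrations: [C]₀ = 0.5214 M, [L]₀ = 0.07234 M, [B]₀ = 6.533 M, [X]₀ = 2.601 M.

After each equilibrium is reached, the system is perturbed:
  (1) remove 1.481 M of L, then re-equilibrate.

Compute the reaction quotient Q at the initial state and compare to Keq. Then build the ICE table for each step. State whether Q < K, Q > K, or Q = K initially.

Q₀ = 5.6242e+05; Q > K (proceeds reverse)

Q₀ = 5.6242e+05 vs Keq = 0.02644 ⇒ Q>K, reverse
Step 1:
                    C           L           B           X
  I            0.5214     0.07234       6.533       2.601
  C             1.718       5.155      -3.437      -1.718
  E              2.24       5.228       3.096      0.8826
  solve Keq expr → x = -1.718; check Q = 0.02644
Then remove 1.481 M of L.
Step 2:
                    C           L           B           X
  I              2.24       3.747       3.096      0.8826
  C            0.1879      0.5637     -0.3758     -0.1879
  E             2.428        4.31        2.72      0.6947
  solve Keq expr → x = -0.1879; check Q = 0.02644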